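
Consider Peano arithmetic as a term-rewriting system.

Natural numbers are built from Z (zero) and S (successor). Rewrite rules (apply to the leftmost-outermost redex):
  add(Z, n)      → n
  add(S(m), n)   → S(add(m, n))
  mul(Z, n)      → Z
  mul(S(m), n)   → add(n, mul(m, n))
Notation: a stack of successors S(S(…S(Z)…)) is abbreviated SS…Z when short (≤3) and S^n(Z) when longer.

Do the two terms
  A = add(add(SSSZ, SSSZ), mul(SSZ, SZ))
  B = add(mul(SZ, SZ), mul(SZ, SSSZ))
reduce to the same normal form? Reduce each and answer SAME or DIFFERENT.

Answer: DIFFERENT — A ⇓ S^8(Z), B ⇓ S^4(Z)

Working:
Term A:
  start: add(add(SSSZ, SSSZ), mul(SSZ, SZ))
  →1  add(S(add(SSZ, SSSZ)), mul(SSZ, SZ))
  →2  S(add(add(SSZ, SSSZ), mul(SSZ, SZ)))
  →3  S(add(S(add(SZ, SSSZ)), mul(SSZ, SZ)))
  →4  S(S(add(add(SZ, SSSZ), mul(SSZ, SZ))))
  →5  S(S(add(S(add(Z, SSSZ)), mul(SSZ, SZ))))
  →6  S(S(S(add(add(Z, SSSZ), mul(SSZ, SZ)))))
  →7  S(S(S(add(SSSZ, mul(SSZ, SZ)))))
  →8  S(S(S(S(add(SSZ, mul(SSZ, SZ))))))
  →9  S(S(S(S(S(add(SZ, mul(SSZ, SZ)))))))
  →10  S(S(S(S(S(S(add(Z, mul(SSZ, SZ))))))))
  →11  S(S(S(S(S(S(mul(SSZ, SZ)))))))
  →12  S(S(S(S(S(S(add(SZ, mul(SZ, SZ))))))))
  →13  S(S(S(S(S(S(S(add(Z, mul(SZ, SZ)))))))))
  →14  S(S(S(S(S(S(S(mul(SZ, SZ))))))))
  →15  S(S(S(S(S(S(S(add(SZ, mul(Z, SZ)))))))))
  →16  S(S(S(S(S(S(S(S(add(Z, mul(Z, SZ))))))))))
  →17  S(S(S(S(S(S(S(S(mul(Z, SZ)))))))))
  →18  S^8(Z)

Term B:
  start: add(mul(SZ, SZ), mul(SZ, SSSZ))
  →1  add(add(SZ, mul(Z, SZ)), mul(SZ, SSSZ))
  →2  add(S(add(Z, mul(Z, SZ))), mul(SZ, SSSZ))
  →3  S(add(add(Z, mul(Z, SZ)), mul(SZ, SSSZ)))
  →4  S(add(mul(Z, SZ), mul(SZ, SSSZ)))
  →5  S(add(Z, mul(SZ, SSSZ)))
  →6  S(mul(SZ, SSSZ))
  →7  S(add(SSSZ, mul(Z, SSSZ)))
  →8  S(S(add(SSZ, mul(Z, SSSZ))))
  →9  S(S(S(add(SZ, mul(Z, SSSZ)))))
  →10  S(S(S(S(add(Z, mul(Z, SSSZ))))))
  →11  S(S(S(S(mul(Z, SSSZ)))))
  →12  S^4(Z)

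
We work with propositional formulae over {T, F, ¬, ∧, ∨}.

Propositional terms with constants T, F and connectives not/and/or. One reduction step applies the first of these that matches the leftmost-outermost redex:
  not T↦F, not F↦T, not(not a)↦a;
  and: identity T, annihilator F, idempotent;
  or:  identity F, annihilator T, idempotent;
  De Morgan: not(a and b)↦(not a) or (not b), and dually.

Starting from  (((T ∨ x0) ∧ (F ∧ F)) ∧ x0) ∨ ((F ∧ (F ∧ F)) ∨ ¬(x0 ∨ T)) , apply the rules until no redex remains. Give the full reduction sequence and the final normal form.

Answer: normal form = F  (in 10 steps)

Derivation:
  start: (((T ∨ x0) ∧ (F ∧ F)) ∧ x0) ∨ ((F ∧ (F ∧ F)) ∨ ¬(x0 ∨ T))
  →1  ((T ∧ (F ∧ F)) ∧ x0) ∨ ((F ∧ (F ∧ F)) ∨ ¬(x0 ∨ T))
  →2  ((F ∧ F) ∧ x0) ∨ ((F ∧ (F ∧ F)) ∨ ¬(x0 ∨ T))
  →3  (F ∧ x0) ∨ ((F ∧ (F ∧ F)) ∨ ¬(x0 ∨ T))
  →4  F ∨ ((F ∧ (F ∧ F)) ∨ ¬(x0 ∨ T))
  →5  (F ∧ (F ∧ F)) ∨ ¬(x0 ∨ T)
  →6  F ∨ ¬(x0 ∨ T)
  →7  ¬(x0 ∨ T)
  →8  ¬x0 ∧ ¬T
  →9  ¬x0 ∧ F
  →10  F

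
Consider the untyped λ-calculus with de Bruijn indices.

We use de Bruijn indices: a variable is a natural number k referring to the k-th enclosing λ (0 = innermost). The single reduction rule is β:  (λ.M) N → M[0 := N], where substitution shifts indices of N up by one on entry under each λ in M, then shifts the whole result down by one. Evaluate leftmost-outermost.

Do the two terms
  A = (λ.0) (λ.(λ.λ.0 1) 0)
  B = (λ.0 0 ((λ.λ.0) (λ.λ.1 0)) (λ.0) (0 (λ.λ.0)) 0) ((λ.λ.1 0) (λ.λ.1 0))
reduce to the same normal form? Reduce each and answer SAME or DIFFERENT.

Term A:
  start: (λ.0) (λ.(λ.λ.0 1) 0)
  [1] λ.(λ.λ.0 1) 0
  [2] λ.λ.0 1

Term B:
  start: (λ.0 0 ((λ.λ.0) (λ.λ.1 0)) (λ.0) (0 (λ.λ.0)) 0) ((λ.λ.1 0) (λ.λ.1 0))
  [1] (λ.λ.1 0) (λ.λ.1 0) ((λ.λ.1 0) (λ.λ.1 0)) ((λ.λ.0) (λ.λ.1 0)) (λ.0) ((λ.λ.1 0) (λ.λ.1 0) (λ.λ.0)) ((λ.λ.1 0) (λ.λ.1 0))
  [2] (λ.(λ.λ.1 0) 0) ((λ.λ.1 0) (λ.λ.1 0)) ((λ.λ.0) (λ.λ.1 0)) (λ.0) ((λ.λ.1 0) (λ.λ.1 0) (λ.λ.0)) ((λ.λ.1 0) (λ.λ.1 0))
  [3] (λ.λ.1 0) ((λ.λ.1 0) (λ.λ.1 0)) ((λ.λ.0) (λ.λ.1 0)) (λ.0) ((λ.λ.1 0) (λ.λ.1 0) (λ.λ.0)) ((λ.λ.1 0) (λ.λ.1 0))
  [4] (λ.(λ.λ.1 0) (λ.λ.1 0) 0) ((λ.λ.0) (λ.λ.1 0)) (λ.0) ((λ.λ.1 0) (λ.λ.1 0) (λ.λ.0)) ((λ.λ.1 0) (λ.λ.1 0))
  [5] (λ.λ.1 0) (λ.λ.1 0) ((λ.λ.0) (λ.λ.1 0)) (λ.0) ((λ.λ.1 0) (λ.λ.1 0) (λ.λ.0)) ((λ.λ.1 0) (λ.λ.1 0))
  [6] (λ.(λ.λ.1 0) 0) ((λ.λ.0) (λ.λ.1 0)) (λ.0) ((λ.λ.1 0) (λ.λ.1 0) (λ.λ.0)) ((λ.λ.1 0) (λ.λ.1 0))
  [7] (λ.λ.1 0) ((λ.λ.0) (λ.λ.1 0)) (λ.0) ((λ.λ.1 0) (λ.λ.1 0) (λ.λ.0)) ((λ.λ.1 0) (λ.λ.1 0))
  [8] (λ.(λ.λ.0) (λ.λ.1 0) 0) (λ.0) ((λ.λ.1 0) (λ.λ.1 0) (λ.λ.0)) ((λ.λ.1 0) (λ.λ.1 0))
  [9] (λ.λ.0) (λ.λ.1 0) (λ.0) ((λ.λ.1 0) (λ.λ.1 0) (λ.λ.0)) ((λ.λ.1 0) (λ.λ.1 0))
  [10] (λ.0) (λ.0) ((λ.λ.1 0) (λ.λ.1 0) (λ.λ.0)) ((λ.λ.1 0) (λ.λ.1 0))
  [11] (λ.0) ((λ.λ.1 0) (λ.λ.1 0) (λ.λ.0)) ((λ.λ.1 0) (λ.λ.1 0))
  [12] (λ.λ.1 0) (λ.λ.1 0) (λ.λ.0) ((λ.λ.1 0) (λ.λ.1 0))
  [13] (λ.(λ.λ.1 0) 0) (λ.λ.0) ((λ.λ.1 0) (λ.λ.1 0))
  [14] (λ.λ.1 0) (λ.λ.0) ((λ.λ.1 0) (λ.λ.1 0))
  [15] (λ.(λ.λ.0) 0) ((λ.λ.1 0) (λ.λ.1 0))
  [16] (λ.λ.0) ((λ.λ.1 0) (λ.λ.1 0))
  [17] λ.0

Answer: DIFFERENT — A ⇓ λ.λ.0 1, B ⇓ λ.0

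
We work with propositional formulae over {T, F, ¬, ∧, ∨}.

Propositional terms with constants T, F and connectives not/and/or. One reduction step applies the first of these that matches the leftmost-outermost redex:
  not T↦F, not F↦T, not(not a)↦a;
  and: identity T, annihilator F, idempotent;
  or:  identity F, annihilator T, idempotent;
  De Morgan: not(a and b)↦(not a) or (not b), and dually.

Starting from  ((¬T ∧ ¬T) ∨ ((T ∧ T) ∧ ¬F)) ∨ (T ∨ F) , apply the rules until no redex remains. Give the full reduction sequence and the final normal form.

  start: ((¬T ∧ ¬T) ∨ ((T ∧ T) ∧ ¬F)) ∨ (T ∨ F)
  step 1: (¬T ∨ ((T ∧ T) ∧ ¬F)) ∨ (T ∨ F)
  step 2: (F ∨ ((T ∧ T) ∧ ¬F)) ∨ (T ∨ F)
  step 3: ((T ∧ T) ∧ ¬F) ∨ (T ∨ F)
  step 4: (T ∧ ¬F) ∨ (T ∨ F)
  step 5: ¬F ∨ (T ∨ F)
  step 6: T ∨ (T ∨ F)
  step 7: T

Answer: normal form = T  (in 7 steps)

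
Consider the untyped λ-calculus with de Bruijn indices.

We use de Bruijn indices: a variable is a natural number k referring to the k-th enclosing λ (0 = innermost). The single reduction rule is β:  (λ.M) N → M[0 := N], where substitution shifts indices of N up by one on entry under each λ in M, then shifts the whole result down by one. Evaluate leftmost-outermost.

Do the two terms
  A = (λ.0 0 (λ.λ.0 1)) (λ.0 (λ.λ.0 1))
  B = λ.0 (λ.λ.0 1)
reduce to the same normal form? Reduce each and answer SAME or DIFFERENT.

Answer: SAME — A ⇓ λ.0 (λ.λ.0 1), B ⇓ λ.0 (λ.λ.0 1)

Working:
Term A:
  start: (λ.0 0 (λ.λ.0 1)) (λ.0 (λ.λ.0 1))
  step 1: (λ.0 (λ.λ.0 1)) (λ.0 (λ.λ.0 1)) (λ.λ.0 1)
  step 2: (λ.0 (λ.λ.0 1)) (λ.λ.0 1) (λ.λ.0 1)
  step 3: (λ.λ.0 1) (λ.λ.0 1) (λ.λ.0 1)
  step 4: (λ.0 (λ.λ.0 1)) (λ.λ.0 1)
  step 5: (λ.λ.0 1) (λ.λ.0 1)
  step 6: λ.0 (λ.λ.0 1)

Term B:
  start: λ.0 (λ.λ.0 1)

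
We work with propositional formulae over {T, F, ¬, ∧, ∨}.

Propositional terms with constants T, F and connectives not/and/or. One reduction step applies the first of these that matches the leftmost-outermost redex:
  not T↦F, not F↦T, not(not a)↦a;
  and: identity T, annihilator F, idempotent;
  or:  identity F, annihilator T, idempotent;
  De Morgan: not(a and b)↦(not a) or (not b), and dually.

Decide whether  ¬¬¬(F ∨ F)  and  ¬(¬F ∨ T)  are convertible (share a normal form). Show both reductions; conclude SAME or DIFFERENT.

Answer: DIFFERENT — A ⇓ T, B ⇓ F

Reduction:
Term A:
  start: ¬¬¬(F ∨ F)
  [1] ¬(F ∨ F)
  [2] ¬F ∧ ¬F
  [3] ¬F
  [4] T

Term B:
  start: ¬(¬F ∨ T)
  [1] ¬¬F ∧ ¬T
  [2] F ∧ ¬T
  [3] F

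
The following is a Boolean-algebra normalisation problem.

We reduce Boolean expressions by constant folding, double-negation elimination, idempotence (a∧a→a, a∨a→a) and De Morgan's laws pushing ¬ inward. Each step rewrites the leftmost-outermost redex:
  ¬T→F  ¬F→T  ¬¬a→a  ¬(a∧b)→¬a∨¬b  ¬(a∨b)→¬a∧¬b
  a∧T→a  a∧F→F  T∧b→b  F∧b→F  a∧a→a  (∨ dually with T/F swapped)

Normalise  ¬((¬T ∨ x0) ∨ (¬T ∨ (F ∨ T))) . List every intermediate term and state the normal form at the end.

Answer: normal form = F  (in 12 steps)

Reduction:
  start: ¬((¬T ∨ x0) ∨ (¬T ∨ (F ∨ T)))
  →1  ¬(¬T ∨ x0) ∧ ¬(¬T ∨ (F ∨ T))
  →2  (¬¬T ∧ ¬x0) ∧ ¬(¬T ∨ (F ∨ T))
  →3  (T ∧ ¬x0) ∧ ¬(¬T ∨ (F ∨ T))
  →4  ¬x0 ∧ ¬(¬T ∨ (F ∨ T))
  →5  ¬x0 ∧ (¬¬T ∧ ¬(F ∨ T))
  →6  ¬x0 ∧ (T ∧ ¬(F ∨ T))
  →7  ¬x0 ∧ ¬(F ∨ T)
  →8  ¬x0 ∧ (¬F ∧ ¬T)
  →9  ¬x0 ∧ (T ∧ ¬T)
  →10  ¬x0 ∧ ¬T
  →11  ¬x0 ∧ F
  →12  F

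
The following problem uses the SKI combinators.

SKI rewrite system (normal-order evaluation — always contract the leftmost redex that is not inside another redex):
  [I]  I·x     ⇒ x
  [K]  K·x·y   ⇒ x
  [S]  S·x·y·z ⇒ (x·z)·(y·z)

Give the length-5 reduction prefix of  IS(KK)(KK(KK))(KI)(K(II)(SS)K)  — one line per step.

  start: IS(KK)(KK(KK))(KI)(K(II)(SS)K)
  [1] S(KK)(KK(KK))(KI)(K(II)(SS)K)
  [2] KK(KI)(KK(KK)(KI))(K(II)(SS)K)
  [3] K(KK(KK)(KI))(K(II)(SS)K)
  [4] KK(KK)(KI)
  [5] K(KI)

Answer: after 5 steps: K(KI)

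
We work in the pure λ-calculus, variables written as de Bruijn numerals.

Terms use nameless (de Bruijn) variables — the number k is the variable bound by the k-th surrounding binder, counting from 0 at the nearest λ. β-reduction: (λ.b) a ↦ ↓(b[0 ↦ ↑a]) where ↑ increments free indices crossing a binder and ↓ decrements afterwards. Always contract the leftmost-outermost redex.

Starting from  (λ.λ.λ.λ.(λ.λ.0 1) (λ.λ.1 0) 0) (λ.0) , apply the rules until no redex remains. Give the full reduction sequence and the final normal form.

  start: (λ.λ.λ.λ.(λ.λ.0 1) (λ.λ.1 0) 0) (λ.0)
  [1] λ.λ.λ.(λ.λ.0 1) (λ.λ.1 0) 0
  [2] λ.λ.λ.(λ.0 (λ.λ.1 0)) 0
  [3] λ.λ.λ.0 (λ.λ.1 0)

Answer: normal form = λ.λ.λ.0 (λ.λ.1 0)  (in 3 steps)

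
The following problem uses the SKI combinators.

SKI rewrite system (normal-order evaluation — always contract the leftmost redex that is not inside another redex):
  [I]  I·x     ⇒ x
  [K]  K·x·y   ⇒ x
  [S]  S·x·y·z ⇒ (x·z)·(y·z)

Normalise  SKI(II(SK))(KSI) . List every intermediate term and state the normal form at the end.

Answer: normal form = SKS  (in 5 steps)

Derivation:
  start: SKI(II(SK))(KSI)
  step 1: K(II(SK))(I(II(SK)))(KSI)
  step 2: II(SK)(KSI)
  step 3: I(SK)(KSI)
  step 4: SK(KSI)
  step 5: SKS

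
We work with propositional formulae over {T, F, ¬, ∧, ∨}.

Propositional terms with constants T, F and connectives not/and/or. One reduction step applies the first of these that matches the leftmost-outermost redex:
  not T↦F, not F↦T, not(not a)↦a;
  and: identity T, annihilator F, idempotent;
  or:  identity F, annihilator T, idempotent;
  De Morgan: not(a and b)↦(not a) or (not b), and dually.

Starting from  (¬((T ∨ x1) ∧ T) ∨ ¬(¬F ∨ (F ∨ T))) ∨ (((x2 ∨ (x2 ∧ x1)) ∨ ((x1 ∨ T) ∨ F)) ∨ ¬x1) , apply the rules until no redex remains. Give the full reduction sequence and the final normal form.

Answer: normal form = T  (in 15 steps)

Reduction:
  start: (¬((T ∨ x1) ∧ T) ∨ ¬(¬F ∨ (F ∨ T))) ∨ (((x2 ∨ (x2 ∧ x1)) ∨ ((x1 ∨ T) ∨ F)) ∨ ¬x1)
  step 1: ((¬(T ∨ x1) ∨ ¬T) ∨ ¬(¬F ∨ (F ∨ T))) ∨ (((x2 ∨ (x2 ∧ x1)) ∨ ((x1 ∨ T) ∨ F)) ∨ ¬x1)
  step 2: (((¬T ∧ ¬x1) ∨ ¬T) ∨ ¬(¬F ∨ (F ∨ T))) ∨ (((x2 ∨ (x2 ∧ x1)) ∨ ((x1 ∨ T) ∨ F)) ∨ ¬x1)
  step 3: (((F ∧ ¬x1) ∨ ¬T) ∨ ¬(¬F ∨ (F ∨ T))) ∨ (((x2 ∨ (x2 ∧ x1)) ∨ ((x1 ∨ T) ∨ F)) ∨ ¬x1)
  step 4: ((F ∨ ¬T) ∨ ¬(¬F ∨ (F ∨ T))) ∨ (((x2 ∨ (x2 ∧ x1)) ∨ ((x1 ∨ T) ∨ F)) ∨ ¬x1)
  step 5: (¬T ∨ ¬(¬F ∨ (F ∨ T))) ∨ (((x2 ∨ (x2 ∧ x1)) ∨ ((x1 ∨ T) ∨ F)) ∨ ¬x1)
  step 6: (F ∨ ¬(¬F ∨ (F ∨ T))) ∨ (((x2 ∨ (x2 ∧ x1)) ∨ ((x1 ∨ T) ∨ F)) ∨ ¬x1)
  step 7: ¬(¬F ∨ (F ∨ T)) ∨ (((x2 ∨ (x2 ∧ x1)) ∨ ((x1 ∨ T) ∨ F)) ∨ ¬x1)
  step 8: (¬¬F ∧ ¬(F ∨ T)) ∨ (((x2 ∨ (x2 ∧ x1)) ∨ ((x1 ∨ T) ∨ F)) ∨ ¬x1)
  step 9: (F ∧ ¬(F ∨ T)) ∨ (((x2 ∨ (x2 ∧ x1)) ∨ ((x1 ∨ T) ∨ F)) ∨ ¬x1)
  step 10: F ∨ (((x2 ∨ (x2 ∧ x1)) ∨ ((x1 ∨ T) ∨ F)) ∨ ¬x1)
  step 11: ((x2 ∨ (x2 ∧ x1)) ∨ ((x1 ∨ T) ∨ F)) ∨ ¬x1
  step 12: ((x2 ∨ (x2 ∧ x1)) ∨ (x1 ∨ T)) ∨ ¬x1
  step 13: ((x2 ∨ (x2 ∧ x1)) ∨ T) ∨ ¬x1
  step 14: T ∨ ¬x1
  step 15: T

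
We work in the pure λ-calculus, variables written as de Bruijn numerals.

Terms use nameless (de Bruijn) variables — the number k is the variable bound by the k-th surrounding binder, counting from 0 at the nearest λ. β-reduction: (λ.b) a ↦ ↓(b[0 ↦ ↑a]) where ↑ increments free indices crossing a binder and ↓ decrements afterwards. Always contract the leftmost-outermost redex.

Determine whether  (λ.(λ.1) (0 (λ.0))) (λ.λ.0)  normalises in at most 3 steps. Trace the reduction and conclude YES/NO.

  start: (λ.(λ.1) (0 (λ.0))) (λ.λ.0)
  [1] (λ.λ.λ.0) ((λ.λ.0) (λ.0))
  [2] λ.λ.0

Answer: YES — reaches normal form λ.λ.0 in 2 ≤ 3 steps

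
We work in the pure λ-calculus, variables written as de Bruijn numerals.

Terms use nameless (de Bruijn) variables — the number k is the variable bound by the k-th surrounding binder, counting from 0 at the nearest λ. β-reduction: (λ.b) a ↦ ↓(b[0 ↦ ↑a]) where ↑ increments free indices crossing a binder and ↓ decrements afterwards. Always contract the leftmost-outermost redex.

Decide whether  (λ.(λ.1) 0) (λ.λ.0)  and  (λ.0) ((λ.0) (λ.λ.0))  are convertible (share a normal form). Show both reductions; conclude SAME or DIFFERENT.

Term A:
  start: (λ.(λ.1) 0) (λ.λ.0)
  [1] (λ.λ.λ.0) (λ.λ.0)
  [2] λ.λ.0

Term B:
  start: (λ.0) ((λ.0) (λ.λ.0))
  [1] (λ.0) (λ.λ.0)
  [2] λ.λ.0

Answer: SAME — A ⇓ λ.λ.0, B ⇓ λ.λ.0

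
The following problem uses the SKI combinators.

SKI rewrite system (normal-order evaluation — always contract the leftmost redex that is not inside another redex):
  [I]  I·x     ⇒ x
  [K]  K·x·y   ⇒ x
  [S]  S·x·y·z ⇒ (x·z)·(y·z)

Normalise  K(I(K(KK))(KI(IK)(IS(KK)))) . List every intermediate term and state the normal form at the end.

Answer: normal form = K(KK)  (in 2 steps)

Derivation:
  start: K(I(K(KK))(KI(IK)(IS(KK))))
  step 1: K(K(KK)(KI(IK)(IS(KK))))
  step 2: K(KK)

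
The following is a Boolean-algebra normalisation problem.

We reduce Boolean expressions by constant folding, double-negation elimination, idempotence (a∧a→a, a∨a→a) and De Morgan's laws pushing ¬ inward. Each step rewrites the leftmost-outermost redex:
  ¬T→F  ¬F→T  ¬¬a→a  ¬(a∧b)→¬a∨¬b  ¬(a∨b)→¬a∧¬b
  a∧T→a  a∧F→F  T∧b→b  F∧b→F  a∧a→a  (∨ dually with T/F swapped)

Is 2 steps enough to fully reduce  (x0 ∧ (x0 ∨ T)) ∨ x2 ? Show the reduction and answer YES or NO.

Answer: YES — reaches normal form x0 ∨ x2 in 2 ≤ 2 steps

Working:
  start: (x0 ∧ (x0 ∨ T)) ∨ x2
  [1] (x0 ∧ T) ∨ x2
  [2] x0 ∨ x2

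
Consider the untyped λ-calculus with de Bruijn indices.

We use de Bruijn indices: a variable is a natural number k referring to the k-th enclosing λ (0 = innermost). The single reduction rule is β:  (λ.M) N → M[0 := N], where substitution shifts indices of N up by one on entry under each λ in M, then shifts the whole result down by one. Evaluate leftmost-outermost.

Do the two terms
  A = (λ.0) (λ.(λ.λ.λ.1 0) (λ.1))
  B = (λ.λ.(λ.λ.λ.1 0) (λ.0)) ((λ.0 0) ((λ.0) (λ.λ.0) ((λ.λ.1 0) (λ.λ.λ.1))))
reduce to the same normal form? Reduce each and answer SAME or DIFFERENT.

Answer: SAME — A ⇓ λ.λ.λ.1 0, B ⇓ λ.λ.λ.1 0

Reduction:
Term A:
  start: (λ.0) (λ.(λ.λ.λ.1 0) (λ.1))
  →1  λ.(λ.λ.λ.1 0) (λ.1)
  →2  λ.λ.λ.1 0

Term B:
  start: (λ.λ.(λ.λ.λ.1 0) (λ.0)) ((λ.0 0) ((λ.0) (λ.λ.0) ((λ.λ.1 0) (λ.λ.λ.1))))
  →1  λ.(λ.λ.λ.1 0) (λ.0)
  →2  λ.λ.λ.1 0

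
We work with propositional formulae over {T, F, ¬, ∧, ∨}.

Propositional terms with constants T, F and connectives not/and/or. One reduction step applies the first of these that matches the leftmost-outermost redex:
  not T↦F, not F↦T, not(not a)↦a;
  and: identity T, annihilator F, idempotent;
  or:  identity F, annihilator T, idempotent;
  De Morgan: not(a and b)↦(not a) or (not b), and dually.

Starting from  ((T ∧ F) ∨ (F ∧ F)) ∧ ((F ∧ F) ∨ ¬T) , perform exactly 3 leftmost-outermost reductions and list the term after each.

  start: ((T ∧ F) ∨ (F ∧ F)) ∧ ((F ∧ F) ∨ ¬T)
  →1  (F ∨ (F ∧ F)) ∧ ((F ∧ F) ∨ ¬T)
  →2  (F ∧ F) ∧ ((F ∧ F) ∨ ¬T)
  →3  F ∧ ((F ∧ F) ∨ ¬T)

Answer: after 3 steps: F ∧ ((F ∧ F) ∨ ¬T)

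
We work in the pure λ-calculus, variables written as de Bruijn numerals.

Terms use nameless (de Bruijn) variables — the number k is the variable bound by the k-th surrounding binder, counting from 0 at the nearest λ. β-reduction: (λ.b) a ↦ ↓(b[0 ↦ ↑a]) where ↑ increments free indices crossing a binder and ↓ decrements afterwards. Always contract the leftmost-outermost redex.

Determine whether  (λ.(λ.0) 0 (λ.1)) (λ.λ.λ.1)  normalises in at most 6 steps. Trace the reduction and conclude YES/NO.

Answer: YES — reaches normal form λ.λ.1 in 3 ≤ 6 steps

Reduction:
  start: (λ.(λ.0) 0 (λ.1)) (λ.λ.λ.1)
  [1] (λ.0) (λ.λ.λ.1) (λ.λ.λ.λ.1)
  [2] (λ.λ.λ.1) (λ.λ.λ.λ.1)
  [3] λ.λ.1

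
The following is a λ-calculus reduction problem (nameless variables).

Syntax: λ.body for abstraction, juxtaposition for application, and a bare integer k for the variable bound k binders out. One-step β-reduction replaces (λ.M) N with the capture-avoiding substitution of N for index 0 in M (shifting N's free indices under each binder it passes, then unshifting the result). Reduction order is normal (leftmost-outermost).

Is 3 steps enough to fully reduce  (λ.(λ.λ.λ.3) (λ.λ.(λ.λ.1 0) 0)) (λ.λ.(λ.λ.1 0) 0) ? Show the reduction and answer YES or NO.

Answer: YES — reaches normal form λ.λ.λ.λ.λ.1 0 in 3 ≤ 3 steps

Reduction:
  start: (λ.(λ.λ.λ.3) (λ.λ.(λ.λ.1 0) 0)) (λ.λ.(λ.λ.1 0) 0)
  →1  (λ.λ.λ.λ.λ.(λ.λ.1 0) 0) (λ.λ.(λ.λ.1 0) 0)
  →2  λ.λ.λ.λ.(λ.λ.1 0) 0
  →3  λ.λ.λ.λ.λ.1 0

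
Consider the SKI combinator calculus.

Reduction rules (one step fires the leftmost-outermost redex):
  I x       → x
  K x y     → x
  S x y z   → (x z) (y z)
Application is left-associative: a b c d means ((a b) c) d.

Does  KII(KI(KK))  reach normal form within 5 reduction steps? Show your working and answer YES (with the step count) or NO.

Answer: YES — reaches normal form I in 3 ≤ 5 steps

Working:
  start: KII(KI(KK))
  [1] I(KI(KK))
  [2] KI(KK)
  [3] I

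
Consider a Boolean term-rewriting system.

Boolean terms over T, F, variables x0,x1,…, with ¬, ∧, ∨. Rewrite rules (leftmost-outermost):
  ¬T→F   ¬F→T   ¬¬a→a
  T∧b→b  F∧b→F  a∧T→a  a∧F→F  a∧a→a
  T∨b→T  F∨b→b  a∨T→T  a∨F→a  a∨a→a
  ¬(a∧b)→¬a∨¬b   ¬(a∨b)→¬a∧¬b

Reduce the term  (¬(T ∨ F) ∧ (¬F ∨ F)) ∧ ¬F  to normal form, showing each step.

  start: (¬(T ∨ F) ∧ (¬F ∨ F)) ∧ ¬F
  →1  ((¬T ∧ ¬F) ∧ (¬F ∨ F)) ∧ ¬F
  →2  ((F ∧ ¬F) ∧ (¬F ∨ F)) ∧ ¬F
  →3  (F ∧ (¬F ∨ F)) ∧ ¬F
  →4  F ∧ ¬F
  →5  F

Answer: normal form = F  (in 5 steps)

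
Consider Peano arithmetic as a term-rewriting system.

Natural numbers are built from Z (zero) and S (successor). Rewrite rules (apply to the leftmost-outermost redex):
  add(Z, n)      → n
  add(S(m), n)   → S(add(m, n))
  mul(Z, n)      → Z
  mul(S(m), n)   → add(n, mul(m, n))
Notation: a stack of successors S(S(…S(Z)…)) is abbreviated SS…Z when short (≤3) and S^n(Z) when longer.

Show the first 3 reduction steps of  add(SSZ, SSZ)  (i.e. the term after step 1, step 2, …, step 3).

Answer: after 3 steps: S^4(Z)

Reduction:
  start: add(SSZ, SSZ)
  →1  S(add(SZ, SSZ))
  →2  S(S(add(Z, SSZ)))
  →3  S^4(Z)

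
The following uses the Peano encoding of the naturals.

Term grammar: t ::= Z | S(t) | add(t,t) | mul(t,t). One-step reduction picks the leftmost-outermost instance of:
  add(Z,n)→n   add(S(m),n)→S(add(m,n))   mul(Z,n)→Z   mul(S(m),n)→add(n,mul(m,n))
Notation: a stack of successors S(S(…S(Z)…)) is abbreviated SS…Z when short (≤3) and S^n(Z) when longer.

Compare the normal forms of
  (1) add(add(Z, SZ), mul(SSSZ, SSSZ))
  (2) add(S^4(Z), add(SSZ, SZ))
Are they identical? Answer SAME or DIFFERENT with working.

Term A:
  start: add(add(Z, SZ), mul(SSSZ, SSSZ))
  step 1: add(SZ, mul(SSSZ, SSSZ))
  step 2: S(add(Z, mul(SSSZ, SSSZ)))
  step 3: S(mul(SSSZ, SSSZ))
  step 4: S(add(SSSZ, mul(SSZ, SSSZ)))
  step 5: S(S(add(SSZ, mul(SSZ, SSSZ))))
  step 6: S(S(S(add(SZ, mul(SSZ, SSSZ)))))
  step 7: S(S(S(S(add(Z, mul(SSZ, SSSZ))))))
  step 8: S(S(S(S(mul(SSZ, SSSZ)))))
  step 9: S(S(S(S(add(SSSZ, mul(SZ, SSSZ))))))
  step 10: S(S(S(S(S(add(SSZ, mul(SZ, SSSZ)))))))
  step 11: S(S(S(S(S(S(add(SZ, mul(SZ, SSSZ))))))))
  step 12: S(S(S(S(S(S(S(add(Z, mul(SZ, SSSZ)))))))))
  step 13: S(S(S(S(S(S(S(mul(SZ, SSSZ))))))))
  step 14: S(S(S(S(S(S(S(add(SSSZ, mul(Z, SSSZ)))))))))
  step 15: S(S(S(S(S(S(S(S(add(SSZ, mul(Z, SSSZ))))))))))
  step 16: S(S(S(S(S(S(S(S(S(add(SZ, mul(Z, SSSZ)))))))))))
  step 17: S(S(S(S(S(S(S(S(S(S(add(Z, mul(Z, SSSZ))))))))))))
  step 18: S(S(S(S(S(S(S(S(S(S(mul(Z, SSSZ)))))))))))
  step 19: S^10(Z)

Term B:
  start: add(S^4(Z), add(SSZ, SZ))
  step 1: S(add(SSSZ, add(SSZ, SZ)))
  step 2: S(S(add(SSZ, add(SSZ, SZ))))
  step 3: S(S(S(add(SZ, add(SSZ, SZ)))))
  step 4: S(S(S(S(add(Z, add(SSZ, SZ))))))
  step 5: S(S(S(S(add(SSZ, SZ)))))
  step 6: S(S(S(S(S(add(SZ, SZ))))))
  step 7: S(S(S(S(S(S(add(Z, SZ)))))))
  step 8: S^7(Z)

Answer: DIFFERENT — A ⇓ S^10(Z), B ⇓ S^7(Z)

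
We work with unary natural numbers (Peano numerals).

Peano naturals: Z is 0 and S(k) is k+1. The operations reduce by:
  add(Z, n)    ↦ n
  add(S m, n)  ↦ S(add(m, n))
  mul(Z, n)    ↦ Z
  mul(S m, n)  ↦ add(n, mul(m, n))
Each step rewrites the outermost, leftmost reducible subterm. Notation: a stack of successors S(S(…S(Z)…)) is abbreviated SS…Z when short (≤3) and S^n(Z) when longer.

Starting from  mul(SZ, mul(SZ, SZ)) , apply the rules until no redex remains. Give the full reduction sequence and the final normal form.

  start: mul(SZ, mul(SZ, SZ))
  step 1: add(mul(SZ, SZ), mul(Z, mul(SZ, SZ)))
  step 2: add(add(SZ, mul(Z, SZ)), mul(Z, mul(SZ, SZ)))
  step 3: add(S(add(Z, mul(Z, SZ))), mul(Z, mul(SZ, SZ)))
  step 4: S(add(add(Z, mul(Z, SZ)), mul(Z, mul(SZ, SZ))))
  step 5: S(add(mul(Z, SZ), mul(Z, mul(SZ, SZ))))
  step 6: S(add(Z, mul(Z, mul(SZ, SZ))))
  step 7: S(mul(Z, mul(SZ, SZ)))
  step 8: SZ

Answer: normal form = SZ  (in 8 steps)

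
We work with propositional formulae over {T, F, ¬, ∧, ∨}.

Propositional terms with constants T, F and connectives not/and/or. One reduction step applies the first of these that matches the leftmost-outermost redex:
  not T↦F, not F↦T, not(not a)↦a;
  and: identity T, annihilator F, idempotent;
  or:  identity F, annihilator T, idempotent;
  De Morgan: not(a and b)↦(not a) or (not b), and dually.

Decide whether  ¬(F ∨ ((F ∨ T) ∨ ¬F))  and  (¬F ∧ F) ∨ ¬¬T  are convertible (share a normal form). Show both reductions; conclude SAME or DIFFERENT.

Term A:
  start: ¬(F ∨ ((F ∨ T) ∨ ¬F))
  [1] ¬F ∧ ¬((F ∨ T) ∨ ¬F)
  [2] T ∧ ¬((F ∨ T) ∨ ¬F)
  [3] ¬((F ∨ T) ∨ ¬F)
  [4] ¬(F ∨ T) ∧ ¬¬F
  [5] (¬F ∧ ¬T) ∧ ¬¬F
  [6] (T ∧ ¬T) ∧ ¬¬F
  [7] ¬T ∧ ¬¬F
  [8] F ∧ ¬¬F
  [9] F

Term B:
  start: (¬F ∧ F) ∨ ¬¬T
  [1] F ∨ ¬¬T
  [2] ¬¬T
  [3] T

Answer: DIFFERENT — A ⇓ F, B ⇓ T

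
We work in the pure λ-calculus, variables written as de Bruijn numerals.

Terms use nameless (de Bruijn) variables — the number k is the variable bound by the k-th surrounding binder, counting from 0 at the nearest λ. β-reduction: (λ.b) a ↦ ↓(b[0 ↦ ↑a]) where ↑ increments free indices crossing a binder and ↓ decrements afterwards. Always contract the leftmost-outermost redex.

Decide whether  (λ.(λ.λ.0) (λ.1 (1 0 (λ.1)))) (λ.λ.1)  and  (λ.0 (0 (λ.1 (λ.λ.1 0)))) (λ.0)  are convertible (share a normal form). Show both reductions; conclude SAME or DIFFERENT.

Answer: DIFFERENT — A ⇓ λ.0, B ⇓ λ.λ.λ.1 0

Derivation:
Term A:
  start: (λ.(λ.λ.0) (λ.1 (1 0 (λ.1)))) (λ.λ.1)
  [1] (λ.λ.0) (λ.(λ.λ.1) ((λ.λ.1) 0 (λ.1)))
  [2] λ.0

Term B:
  start: (λ.0 (0 (λ.1 (λ.λ.1 0)))) (λ.0)
  [1] (λ.0) ((λ.0) (λ.(λ.0) (λ.λ.1 0)))
  [2] (λ.0) (λ.(λ.0) (λ.λ.1 0))
  [3] λ.(λ.0) (λ.λ.1 0)
  [4] λ.λ.λ.1 0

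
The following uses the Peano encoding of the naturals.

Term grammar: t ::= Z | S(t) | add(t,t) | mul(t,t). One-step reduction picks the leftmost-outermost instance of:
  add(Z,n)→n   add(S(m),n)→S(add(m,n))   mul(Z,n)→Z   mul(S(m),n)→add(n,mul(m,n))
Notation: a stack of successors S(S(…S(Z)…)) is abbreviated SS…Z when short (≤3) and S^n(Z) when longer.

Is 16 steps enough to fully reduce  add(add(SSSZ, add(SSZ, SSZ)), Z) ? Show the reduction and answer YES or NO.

  start: add(add(SSSZ, add(SSZ, SSZ)), Z)
  step 1: add(S(add(SSZ, add(SSZ, SSZ))), Z)
  step 2: S(add(add(SSZ, add(SSZ, SSZ)), Z))
  step 3: S(add(S(add(SZ, add(SSZ, SSZ))), Z))
  step 4: S(S(add(add(SZ, add(SSZ, SSZ)), Z)))
  step 5: S(S(add(S(add(Z, add(SSZ, SSZ))), Z)))
  step 6: S(S(S(add(add(Z, add(SSZ, SSZ)), Z))))
  step 7: S(S(S(add(add(SSZ, SSZ), Z))))
  step 8: S(S(S(add(S(add(SZ, SSZ)), Z))))
  step 9: S(S(S(S(add(add(SZ, SSZ), Z)))))
  step 10: S(S(S(S(add(S(add(Z, SSZ)), Z)))))
  step 11: S(S(S(S(S(add(add(Z, SSZ), Z))))))
  step 12: S(S(S(S(S(add(SSZ, Z))))))
  step 13: S(S(S(S(S(S(add(SZ, Z)))))))
  step 14: S(S(S(S(S(S(S(add(Z, Z))))))))
  step 15: S^7(Z)

Answer: YES — reaches normal form S^7(Z) in 15 ≤ 16 steps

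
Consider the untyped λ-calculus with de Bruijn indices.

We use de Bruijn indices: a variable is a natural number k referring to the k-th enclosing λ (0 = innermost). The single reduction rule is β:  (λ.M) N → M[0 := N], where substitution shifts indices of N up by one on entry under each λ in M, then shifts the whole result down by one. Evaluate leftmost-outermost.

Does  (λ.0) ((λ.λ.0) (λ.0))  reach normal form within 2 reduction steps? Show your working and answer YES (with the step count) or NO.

Answer: YES — reaches normal form λ.0 in 2 ≤ 2 steps

Working:
  start: (λ.0) ((λ.λ.0) (λ.0))
  step 1: (λ.λ.0) (λ.0)
  step 2: λ.0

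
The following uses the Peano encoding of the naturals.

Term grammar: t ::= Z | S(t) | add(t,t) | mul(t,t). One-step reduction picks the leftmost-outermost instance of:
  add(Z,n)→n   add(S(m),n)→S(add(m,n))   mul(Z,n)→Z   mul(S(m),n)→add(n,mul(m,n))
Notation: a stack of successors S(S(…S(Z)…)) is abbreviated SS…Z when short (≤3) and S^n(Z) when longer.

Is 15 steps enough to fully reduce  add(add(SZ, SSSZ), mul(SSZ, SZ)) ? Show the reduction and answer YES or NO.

  start: add(add(SZ, SSSZ), mul(SSZ, SZ))
  step 1: add(S(add(Z, SSSZ)), mul(SSZ, SZ))
  step 2: S(add(add(Z, SSSZ), mul(SSZ, SZ)))
  step 3: S(add(SSSZ, mul(SSZ, SZ)))
  step 4: S(S(add(SSZ, mul(SSZ, SZ))))
  step 5: S(S(S(add(SZ, mul(SSZ, SZ)))))
  step 6: S(S(S(S(add(Z, mul(SSZ, SZ))))))
  step 7: S(S(S(S(mul(SSZ, SZ)))))
  step 8: S(S(S(S(add(SZ, mul(SZ, SZ))))))
  step 9: S(S(S(S(S(add(Z, mul(SZ, SZ)))))))
  step 10: S(S(S(S(S(mul(SZ, SZ))))))
  step 11: S(S(S(S(S(add(SZ, mul(Z, SZ)))))))
  step 12: S(S(S(S(S(S(add(Z, mul(Z, SZ))))))))
  step 13: S(S(S(S(S(S(mul(Z, SZ)))))))
  step 14: S^6(Z)

Answer: YES — reaches normal form S^6(Z) in 14 ≤ 15 steps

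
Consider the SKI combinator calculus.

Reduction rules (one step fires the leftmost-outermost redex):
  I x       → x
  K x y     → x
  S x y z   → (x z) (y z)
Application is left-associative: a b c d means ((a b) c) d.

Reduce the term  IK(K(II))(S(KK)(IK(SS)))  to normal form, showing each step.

Answer: normal form = KI  (in 3 steps)

Reduction:
  start: IK(K(II))(S(KK)(IK(SS)))
  →1  K(K(II))(S(KK)(IK(SS)))
  →2  K(II)
  →3  KI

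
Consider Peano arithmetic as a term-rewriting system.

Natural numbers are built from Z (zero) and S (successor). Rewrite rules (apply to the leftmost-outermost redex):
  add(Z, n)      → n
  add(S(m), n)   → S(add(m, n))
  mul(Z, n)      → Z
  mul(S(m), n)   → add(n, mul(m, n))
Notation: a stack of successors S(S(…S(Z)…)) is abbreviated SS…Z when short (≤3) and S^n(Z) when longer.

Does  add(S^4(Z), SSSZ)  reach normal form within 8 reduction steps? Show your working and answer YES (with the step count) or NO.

Answer: YES — reaches normal form S^7(Z) in 5 ≤ 8 steps

Reduction:
  start: add(S^4(Z), SSSZ)
  step 1: S(add(SSSZ, SSSZ))
  step 2: S(S(add(SSZ, SSSZ)))
  step 3: S(S(S(add(SZ, SSSZ))))
  step 4: S(S(S(S(add(Z, SSSZ)))))
  step 5: S^7(Z)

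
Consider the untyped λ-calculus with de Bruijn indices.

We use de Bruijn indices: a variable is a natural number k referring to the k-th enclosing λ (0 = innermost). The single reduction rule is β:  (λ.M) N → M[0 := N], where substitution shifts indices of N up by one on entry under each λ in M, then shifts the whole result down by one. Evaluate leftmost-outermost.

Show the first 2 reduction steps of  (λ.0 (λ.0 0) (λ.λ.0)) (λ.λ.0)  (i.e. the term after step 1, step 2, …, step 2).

  start: (λ.0 (λ.0 0) (λ.λ.0)) (λ.λ.0)
  →1  (λ.λ.0) (λ.0 0) (λ.λ.0)
  →2  (λ.0) (λ.λ.0)

Answer: after 2 steps: (λ.0) (λ.λ.0)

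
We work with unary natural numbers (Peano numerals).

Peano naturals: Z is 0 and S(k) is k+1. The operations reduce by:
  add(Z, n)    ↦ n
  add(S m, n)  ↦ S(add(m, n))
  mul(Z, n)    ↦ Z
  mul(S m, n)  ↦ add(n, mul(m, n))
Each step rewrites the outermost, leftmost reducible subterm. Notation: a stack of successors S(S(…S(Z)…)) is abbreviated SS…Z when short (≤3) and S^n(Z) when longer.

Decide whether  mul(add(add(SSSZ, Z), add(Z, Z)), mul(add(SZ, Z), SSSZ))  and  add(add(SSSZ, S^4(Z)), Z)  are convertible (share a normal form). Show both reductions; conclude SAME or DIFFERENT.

Term A:
  start: mul(add(add(SSSZ, Z), add(Z, Z)), mul(add(SZ, Z), SSSZ))
  [1] mul(add(S(add(SSZ, Z)), add(Z, Z)), mul(add(SZ, Z), SSSZ))
  [2] mul(S(add(add(SSZ, Z), add(Z, Z))), mul(add(SZ, Z), SSSZ))
  [3] add(mul(add(SZ, Z), SSSZ), mul(add(add(SSZ, Z), add(Z, Z)), mul(add(SZ, Z), SSSZ)))
  [4] add(mul(S(add(Z, Z)), SSSZ), mul(add(add(SSZ, Z), add(Z, Z)), mul(add(SZ, Z), SSSZ)))
  [5] add(add(SSSZ, mul(add(Z, Z), SSSZ)), mul(add(add(SSZ, Z), add(Z, Z)), mul(add(SZ, Z), SSSZ)))
  [6] add(S(add(SSZ, mul(add(Z, Z), SSSZ))), mul(add(add(SSZ, Z), add(Z, Z)), mul(add(SZ, Z), SSSZ)))
  [7] S(add(add(SSZ, mul(add(Z, Z), SSSZ)), mul(add(add(SSZ, Z), add(Z, Z)), mul(add(SZ, Z), SSSZ))))
  [8] S(add(S(add(SZ, mul(add(Z, Z), SSSZ))), mul(add(add(SSZ, Z), add(Z, Z)), mul(add(SZ, Z), SSSZ))))
  [9] S(S(add(add(SZ, mul(add(Z, Z), SSSZ)), mul(add(add(SSZ, Z), add(Z, Z)), mul(add(SZ, Z), SSSZ)))))
  [10] S(S(add(S(add(Z, mul(add(Z, Z), SSSZ))), mul(add(add(SSZ, Z), add(Z, Z)), mul(add(SZ, Z), SSSZ)))))
  [11] S(S(S(add(add(Z, mul(add(Z, Z), SSSZ)), mul(add(add(SSZ, Z), add(Z, Z)), mul(add(SZ, Z), SSSZ))))))
  [12] S(S(S(add(mul(add(Z, Z), SSSZ), mul(add(add(SSZ, Z), add(Z, Z)), mul(add(SZ, Z), SSSZ))))))
  [13] S(S(S(add(mul(Z, SSSZ), mul(add(add(SSZ, Z), add(Z, Z)), mul(add(SZ, Z), SSSZ))))))
  [14] S(S(S(add(Z, mul(add(add(SSZ, Z), add(Z, Z)), mul(add(SZ, Z), SSSZ))))))
  [15] S(S(S(mul(add(add(SSZ, Z), add(Z, Z)), mul(add(SZ, Z), SSSZ)))))
  [16] S(S(S(mul(add(S(add(SZ, Z)), add(Z, Z)), mul(add(SZ, Z), SSSZ)))))
  [17] S(S(S(mul(S(add(add(SZ, Z), add(Z, Z))), mul(add(SZ, Z), SSSZ)))))
  [18] S(S(S(add(mul(add(SZ, Z), SSSZ), mul(add(add(SZ, Z), add(Z, Z)), mul(add(SZ, Z), SSSZ))))))
  [19] S(S(S(add(mul(S(add(Z, Z)), SSSZ), mul(add(add(SZ, Z), add(Z, Z)), mul(add(SZ, Z), SSSZ))))))
  [20] S(S(S(add(add(SSSZ, mul(add(Z, Z), SSSZ)), mul(add(add(SZ, Z), add(Z, Z)), mul(add(SZ, Z), SSSZ))))))
  [21] S(S(S(add(S(add(SSZ, mul(add(Z, Z), SSSZ))), mul(add(add(SZ, Z), add(Z, Z)), mul(add(SZ, Z), SSSZ))))))
  [22] S(S(S(S(add(add(SSZ, mul(add(Z, Z), SSSZ)), mul(add(add(SZ, Z), add(Z, Z)), mul(add(SZ, Z), SSSZ)))))))
  [23] S(S(S(S(add(S(add(SZ, mul(add(Z, Z), SSSZ))), mul(add(add(SZ, Z), add(Z, Z)), mul(add(SZ, Z), SSSZ)))))))
  [24] S(S(S(S(S(add(add(SZ, mul(add(Z, Z), SSSZ)), mul(add(add(SZ, Z), add(Z, Z)), mul(add(SZ, Z), SSSZ))))))))
  [25] S(S(S(S(S(add(S(add(Z, mul(add(Z, Z), SSSZ))), mul(add(add(SZ, Z), add(Z, Z)), mul(add(SZ, Z), SSSZ))))))))
  [26] S(S(S(S(S(S(add(add(Z, mul(add(Z, Z), SSSZ)), mul(add(add(SZ, Z), add(Z, Z)), mul(add(SZ, Z), SSSZ)))))))))
  [27] S(S(S(S(S(S(add(mul(add(Z, Z), SSSZ), mul(add(add(SZ, Z), add(Z, Z)), mul(add(SZ, Z), SSSZ)))))))))
  [28] S(S(S(S(S(S(add(mul(Z, SSSZ), mul(add(add(SZ, Z), add(Z, Z)), mul(add(SZ, Z), SSSZ)))))))))
  [29] S(S(S(S(S(S(add(Z, mul(add(add(SZ, Z), add(Z, Z)), mul(add(SZ, Z), SSSZ)))))))))
  [30] S(S(S(S(S(S(mul(add(add(SZ, Z), add(Z, Z)), mul(add(SZ, Z), SSSZ))))))))
  [31] S(S(S(S(S(S(mul(add(S(add(Z, Z)), add(Z, Z)), mul(add(SZ, Z), SSSZ))))))))
  [32] S(S(S(S(S(S(mul(S(add(add(Z, Z), add(Z, Z))), mul(add(SZ, Z), SSSZ))))))))
  [33] S(S(S(S(S(S(add(mul(add(SZ, Z), SSSZ), mul(add(add(Z, Z), add(Z, Z)), mul(add(SZ, Z), SSSZ)))))))))
  [34] S(S(S(S(S(S(add(mul(S(add(Z, Z)), SSSZ), mul(add(add(Z, Z), add(Z, Z)), mul(add(SZ, Z), SSSZ)))))))))
  [35] S(S(S(S(S(S(add(add(SSSZ, mul(add(Z, Z), SSSZ)), mul(add(add(Z, Z), add(Z, Z)), mul(add(SZ, Z), SSSZ)))))))))
  [36] S(S(S(S(S(S(add(S(add(SSZ, mul(add(Z, Z), SSSZ))), mul(add(add(Z, Z), add(Z, Z)), mul(add(SZ, Z), SSSZ)))))))))
  [37] S(S(S(S(S(S(S(add(add(SSZ, mul(add(Z, Z), SSSZ)), mul(add(add(Z, Z), add(Z, Z)), mul(add(SZ, Z), SSSZ))))))))))
  [38] S(S(S(S(S(S(S(add(S(add(SZ, mul(add(Z, Z), SSSZ))), mul(add(add(Z, Z), add(Z, Z)), mul(add(SZ, Z), SSSZ))))))))))
  [39] S(S(S(S(S(S(S(S(add(add(SZ, mul(add(Z, Z), SSSZ)), mul(add(add(Z, Z), add(Z, Z)), mul(add(SZ, Z), SSSZ)))))))))))
  [40] S(S(S(S(S(S(S(S(add(S(add(Z, mul(add(Z, Z), SSSZ))), mul(add(add(Z, Z), add(Z, Z)), mul(add(SZ, Z), SSSZ)))))))))))
  [41] S(S(S(S(S(S(S(S(S(add(add(Z, mul(add(Z, Z), SSSZ)), mul(add(add(Z, Z), add(Z, Z)), mul(add(SZ, Z), SSSZ))))))))))))
  [42] S(S(S(S(S(S(S(S(S(add(mul(add(Z, Z), SSSZ), mul(add(add(Z, Z), add(Z, Z)), mul(add(SZ, Z), SSSZ))))))))))))
  [43] S(S(S(S(S(S(S(S(S(add(mul(Z, SSSZ), mul(add(add(Z, Z), add(Z, Z)), mul(add(SZ, Z), SSSZ))))))))))))
  [44] S(S(S(S(S(S(S(S(S(add(Z, mul(add(add(Z, Z), add(Z, Z)), mul(add(SZ, Z), SSSZ))))))))))))
  [45] S(S(S(S(S(S(S(S(S(mul(add(add(Z, Z), add(Z, Z)), mul(add(SZ, Z), SSSZ)))))))))))
  [46] S(S(S(S(S(S(S(S(S(mul(add(Z, add(Z, Z)), mul(add(SZ, Z), SSSZ)))))))))))
  [47] S(S(S(S(S(S(S(S(S(mul(add(Z, Z), mul(add(SZ, Z), SSSZ)))))))))))
  [48] S(S(S(S(S(S(S(S(S(mul(Z, mul(add(SZ, Z), SSSZ)))))))))))
  [49] S^9(Z)

Term B:
  start: add(add(SSSZ, S^4(Z)), Z)
  [1] add(S(add(SSZ, S^4(Z))), Z)
  [2] S(add(add(SSZ, S^4(Z)), Z))
  [3] S(add(S(add(SZ, S^4(Z))), Z))
  [4] S(S(add(add(SZ, S^4(Z)), Z)))
  [5] S(S(add(S(add(Z, S^4(Z))), Z)))
  [6] S(S(S(add(add(Z, S^4(Z)), Z))))
  [7] S(S(S(add(S^4(Z), Z))))
  [8] S(S(S(S(add(SSSZ, Z)))))
  [9] S(S(S(S(S(add(SSZ, Z))))))
  [10] S(S(S(S(S(S(add(SZ, Z)))))))
  [11] S(S(S(S(S(S(S(add(Z, Z))))))))
  [12] S^7(Z)

Answer: DIFFERENT — A ⇓ S^9(Z), B ⇓ S^7(Z)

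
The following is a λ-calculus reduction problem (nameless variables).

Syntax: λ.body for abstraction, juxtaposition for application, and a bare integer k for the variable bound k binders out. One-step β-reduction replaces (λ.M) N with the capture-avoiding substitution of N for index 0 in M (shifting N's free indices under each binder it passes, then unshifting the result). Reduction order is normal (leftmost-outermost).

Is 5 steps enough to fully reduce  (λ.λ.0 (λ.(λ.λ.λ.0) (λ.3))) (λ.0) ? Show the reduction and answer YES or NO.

  start: (λ.λ.0 (λ.(λ.λ.λ.0) (λ.3))) (λ.0)
  step 1: λ.0 (λ.(λ.λ.λ.0) (λ.λ.0))
  step 2: λ.0 (λ.λ.λ.0)

Answer: YES — reaches normal form λ.0 (λ.λ.λ.0) in 2 ≤ 5 steps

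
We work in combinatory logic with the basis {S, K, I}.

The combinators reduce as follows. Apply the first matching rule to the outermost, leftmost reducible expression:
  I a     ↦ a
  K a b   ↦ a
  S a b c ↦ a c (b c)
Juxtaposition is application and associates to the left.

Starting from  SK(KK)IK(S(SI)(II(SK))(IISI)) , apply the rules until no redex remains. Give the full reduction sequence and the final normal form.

  start: SK(KK)IK(S(SI)(II(SK))(IISI))
  [1] KI(KKI)K(S(SI)(II(SK))(IISI))
  [2] IK(S(SI)(II(SK))(IISI))
  [3] K(S(SI)(II(SK))(IISI))
  [4] K(SI(IISI)(II(SK)(IISI)))
  [5] K(I(II(SK)(IISI))(IISI(II(SK)(IISI))))
  [6] K(II(SK)(IISI)(IISI(II(SK)(IISI))))
  [7] K(I(SK)(IISI)(IISI(II(SK)(IISI))))
  [8] K(SK(IISI)(IISI(II(SK)(IISI))))
  [9] K(K(IISI(II(SK)(IISI)))(IISI(IISI(II(SK)(IISI)))))
  [10] K(IISI(II(SK)(IISI)))
  [11] K(ISI(II(SK)(IISI)))
  [12] K(SI(II(SK)(IISI)))
  [13] K(SI(I(SK)(IISI)))
  [14] K(SI(SK(IISI)))
  [15] K(SI(SK(ISI)))
  [16] K(SI(SK(SI)))

Answer: normal form = K(SI(SK(SI)))  (in 16 steps)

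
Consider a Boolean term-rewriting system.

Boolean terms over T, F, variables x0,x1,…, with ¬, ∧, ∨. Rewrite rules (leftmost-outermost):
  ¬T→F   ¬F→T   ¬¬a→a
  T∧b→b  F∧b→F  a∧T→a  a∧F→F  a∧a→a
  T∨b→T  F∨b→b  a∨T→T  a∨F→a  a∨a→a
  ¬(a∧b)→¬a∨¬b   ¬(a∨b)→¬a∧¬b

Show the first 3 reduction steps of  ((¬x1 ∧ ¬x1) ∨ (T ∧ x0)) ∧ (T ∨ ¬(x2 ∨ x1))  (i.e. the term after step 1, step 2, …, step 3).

  start: ((¬x1 ∧ ¬x1) ∨ (T ∧ x0)) ∧ (T ∨ ¬(x2 ∨ x1))
  step 1: (¬x1 ∨ (T ∧ x0)) ∧ (T ∨ ¬(x2 ∨ x1))
  step 2: (¬x1 ∨ x0) ∧ (T ∨ ¬(x2 ∨ x1))
  step 3: (¬x1 ∨ x0) ∧ T

Answer: after 3 steps: (¬x1 ∨ x0) ∧ T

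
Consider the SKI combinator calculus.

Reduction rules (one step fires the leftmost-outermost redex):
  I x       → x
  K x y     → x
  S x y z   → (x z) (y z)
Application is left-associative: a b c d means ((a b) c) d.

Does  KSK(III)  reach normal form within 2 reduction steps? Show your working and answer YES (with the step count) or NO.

Answer: NO — after 2 steps the term is S(II), not yet normal

Working:
  start: KSK(III)
  [1] S(III)
  [2] S(II)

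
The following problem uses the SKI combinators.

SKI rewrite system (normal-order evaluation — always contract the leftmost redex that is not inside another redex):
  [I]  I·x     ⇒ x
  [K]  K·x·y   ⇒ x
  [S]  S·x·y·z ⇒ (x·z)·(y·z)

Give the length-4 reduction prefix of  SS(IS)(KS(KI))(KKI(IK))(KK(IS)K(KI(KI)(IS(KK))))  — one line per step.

Answer: after 4 steps: KKI(IK)(KK(IS)K(KI(KI)(IS(KK))))(IS(KS(KI))(KKI(IK))(KK(IS)K(KI(KI)(IS(KK)))))

Reduction:
  start: SS(IS)(KS(KI))(KKI(IK))(KK(IS)K(KI(KI)(IS(KK))))
  →1  S(KS(KI))(IS(KS(KI)))(KKI(IK))(KK(IS)K(KI(KI)(IS(KK))))
  →2  KS(KI)(KKI(IK))(IS(KS(KI))(KKI(IK)))(KK(IS)K(KI(KI)(IS(KK))))
  →3  S(KKI(IK))(IS(KS(KI))(KKI(IK)))(KK(IS)K(KI(KI)(IS(KK))))
  →4  KKI(IK)(KK(IS)K(KI(KI)(IS(KK))))(IS(KS(KI))(KKI(IK))(KK(IS)K(KI(KI)(IS(KK)))))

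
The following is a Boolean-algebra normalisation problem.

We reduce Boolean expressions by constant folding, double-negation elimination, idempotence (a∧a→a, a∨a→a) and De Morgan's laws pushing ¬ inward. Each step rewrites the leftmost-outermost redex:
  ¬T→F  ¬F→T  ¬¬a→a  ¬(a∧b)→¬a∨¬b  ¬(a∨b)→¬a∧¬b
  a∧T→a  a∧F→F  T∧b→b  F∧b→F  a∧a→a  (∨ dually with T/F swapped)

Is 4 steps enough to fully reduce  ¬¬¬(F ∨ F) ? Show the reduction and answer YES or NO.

  start: ¬¬¬(F ∨ F)
  [1] ¬(F ∨ F)
  [2] ¬F ∧ ¬F
  [3] ¬F
  [4] T

Answer: YES — reaches normal form T in 4 ≤ 4 steps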